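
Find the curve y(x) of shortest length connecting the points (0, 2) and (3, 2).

Arc-length functional: J[y] = ∫ sqrt(1 + (y')^2) dx.
Lagrangian L = sqrt(1 + (y')^2) has no explicit y dependence, so ∂L/∂y = 0 and the Euler-Lagrange equation gives
    d/dx( y' / sqrt(1 + (y')^2) ) = 0  ⇒  y' / sqrt(1 + (y')^2) = const.
Hence y' is constant, so y(x) is affine.
Fitting the endpoints (0, 2) and (3, 2):
    slope m = (2 − 2) / (3 − 0) = 0,
    intercept c = 2 − m·0 = 2.
Extremal: y(x) = 2.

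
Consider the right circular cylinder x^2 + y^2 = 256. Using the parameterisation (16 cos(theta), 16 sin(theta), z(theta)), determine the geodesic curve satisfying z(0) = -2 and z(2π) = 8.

Parameterise the cylinder of radius R = 16 as
    r(θ) = (16 cos θ, 16 sin θ, z(θ)).
The arc-length element is
    ds = sqrt(256 + (dz/dθ)^2) dθ,
so the Lagrangian is L = sqrt(256 + z'^2).
L depends on z' only, not on z or θ, so ∂L/∂z = 0 and
    ∂L/∂z' = z' / sqrt(256 + z'^2).
The Euler-Lagrange equation gives
    d/dθ( z' / sqrt(256 + z'^2) ) = 0,
so z' is constant. Integrating once:
    z(θ) = a θ + b,
a helix on the cylinder (a straight line when the cylinder is unrolled). The constants a, b are determined by the endpoint conditions.
With endpoint conditions z(0) = -2 and z(2π) = 8: from z(0) = b we get b = -2, and a·2π + -2 = 8 gives a = 5/π, so
    z(θ) = (5/π) θ − 2.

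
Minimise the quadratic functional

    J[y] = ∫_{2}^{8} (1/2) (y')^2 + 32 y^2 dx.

The Lagrangian is L = (1/2) (y')^2 + 32 y^2.
Compute ∂L/∂y = 64y, ∂L/∂y' = y'.
The Euler-Lagrange equation d/dx(∂L/∂y') − ∂L/∂y = 0 reduces to
    y'' − 64 y = 0.
Its general solution is
    y(x) = A e^(8x) + B e^(−8x),
with A, B fixed by the endpoint conditions.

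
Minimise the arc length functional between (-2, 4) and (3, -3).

Arc-length functional: J[y] = ∫ sqrt(1 + (y')^2) dx.
Lagrangian L = sqrt(1 + (y')^2) has no explicit y dependence, so ∂L/∂y = 0 and the Euler-Lagrange equation gives
    d/dx( y' / sqrt(1 + (y')^2) ) = 0  ⇒  y' / sqrt(1 + (y')^2) = const.
Hence y' is constant, so y(x) is affine.
Fitting the endpoints (-2, 4) and (3, -3):
    slope m = ((-3) − 4) / (3 − (-2)) = -7/5,
    intercept c = 4 − m·(-2) = 6/5.
Extremal: y(x) = (-7/5) x + 6/5.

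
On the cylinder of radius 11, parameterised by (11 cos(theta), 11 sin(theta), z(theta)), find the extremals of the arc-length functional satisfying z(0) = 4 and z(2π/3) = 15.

Parameterise the cylinder of radius R = 11 as
    r(θ) = (11 cos θ, 11 sin θ, z(θ)).
The arc-length element is
    ds = sqrt(121 + (dz/dθ)^2) dθ,
so the Lagrangian is L = sqrt(121 + z'^2).
L depends on z' only, not on z or θ, so ∂L/∂z = 0 and
    ∂L/∂z' = z' / sqrt(121 + z'^2).
The Euler-Lagrange equation gives
    d/dθ( z' / sqrt(121 + z'^2) ) = 0,
so z' is constant. Integrating once:
    z(θ) = a θ + b,
a helix on the cylinder (a straight line when the cylinder is unrolled). The constants a, b are determined by the endpoint conditions.
With endpoint conditions z(0) = 4 and z(2π/3) = 15: from z(0) = b we get b = 4, and a·2π/3 + 4 = 15 gives a = 33/(2π), so
    z(θ) = (33/(2π)) θ + 4.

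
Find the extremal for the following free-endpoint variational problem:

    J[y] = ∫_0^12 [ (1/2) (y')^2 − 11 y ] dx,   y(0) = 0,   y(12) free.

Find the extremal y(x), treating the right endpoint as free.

The Lagrangian L = (1/2) (y')^2 − 11 y gives
    ∂L/∂y = −11,   ∂L/∂y' = y'.
Euler-Lagrange: d/dx(y') − (−11) = 0, i.e. y'' + 11 = 0, so
    y(x) = −(11/2) x^2 + C1 x + C2.
Fixed left endpoint y(0) = 0 ⇒ C2 = 0.
The right endpoint x = 12 is free, so the natural (transversality) condition is ∂L/∂y' |_{x=12} = 0, i.e. y'(12) = 0.
Compute y'(x) = −11 x + C1, so y'(12) = −132 + C1 = 0 ⇒ C1 = 132.
Therefore the extremal is
    y(x) = −(11/2) x^2 + 132 x.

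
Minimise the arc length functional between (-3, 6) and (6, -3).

Arc-length functional: J[y] = ∫ sqrt(1 + (y')^2) dx.
Lagrangian L = sqrt(1 + (y')^2) has no explicit y dependence, so ∂L/∂y = 0 and the Euler-Lagrange equation gives
    d/dx( y' / sqrt(1 + (y')^2) ) = 0  ⇒  y' / sqrt(1 + (y')^2) = const.
Hence y' is constant, so y(x) is affine.
Fitting the endpoints (-3, 6) and (6, -3):
    slope m = ((-3) − 6) / (6 − (-3)) = -1,
    intercept c = 6 − m·(-3) = 3.
Extremal: y(x) = -x + 3.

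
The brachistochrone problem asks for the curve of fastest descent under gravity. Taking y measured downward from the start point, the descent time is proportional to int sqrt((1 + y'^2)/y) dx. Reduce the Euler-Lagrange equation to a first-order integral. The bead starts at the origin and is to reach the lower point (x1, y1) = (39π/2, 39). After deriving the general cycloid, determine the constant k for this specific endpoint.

The Lagrangian L = sqrt((1 + y'^2) / y) has no explicit x dependence, so the Beltrami identity applies:
    L − y' ∂L/∂y' = C.
Compute ∂L/∂y' = y' / sqrt(y (1 + y'^2)).
Substitute:
    sqrt((1 + y'^2)/y) − y'·y' / sqrt(y (1 + y'^2))
    = (1 + y'^2) / sqrt(y (1 + y'^2)) − y'^2 / sqrt(y (1 + y'^2))
    = 1 / sqrt(y (1 + y'^2)) = C.
Squaring and rearranging gives the first integral
    y (1 + y'^2) = 1/C^2 =: k   (constant).
Solving this first-order ODE by the substitution
    y = (k/2)(1 − cos θ)
yields the cycloid parameterisation
    x(θ) = (k/2)(θ − sin θ),   y(θ) = (k/2)(1 − cos θ).
The constant k is fixed by the endpoint condition.
Now fit the given lower endpoint (x1, y1) = (39π/2, 39). At the bottom of the first arch (θ = π), the parametric equations give
    y(π) = (k/2)(1 − cos π) = k,
    x(π) = (k/2)(π − sin π) = kπ/2.
Matching y(π) = 39 gives k = 39, consistent with x(π) = 39π/2. Therefore the specific cycloid is
    x(θ) = (39/2)(θ − sin θ),   y(θ) = (39/2)(1 − cos θ).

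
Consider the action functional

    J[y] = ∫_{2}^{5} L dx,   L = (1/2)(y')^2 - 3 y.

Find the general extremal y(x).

The Lagrangian is L = (1/2)(y')^2 - 3 y.
∂L/∂y = -3.
∂L/∂y' = y'.
The Euler-Lagrange equation d/dx(∂L/∂y') − ∂L/∂y = 0 becomes:
    y'' + 3 = 0
General solution: y(x) = -(3/2) x^2 + A x + B, where A and B are arbitrary constants fixed by the endpoint conditions.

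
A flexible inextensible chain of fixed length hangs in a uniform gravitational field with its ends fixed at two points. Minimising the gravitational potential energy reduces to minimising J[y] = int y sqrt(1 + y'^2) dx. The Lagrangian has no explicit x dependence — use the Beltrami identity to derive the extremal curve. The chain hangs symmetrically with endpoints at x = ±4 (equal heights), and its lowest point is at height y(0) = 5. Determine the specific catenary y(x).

The Lagrangian L(y, y') = y sqrt(1 + y'^2) has no explicit x dependence, so the Beltrami identity applies:
    L − y' ∂L/∂y' = C.
Compute ∂L/∂y' = y · y' / sqrt(1 + y'^2). Then
    L − y' ∂L/∂y'
    = y sqrt(1 + y'^2) − y · y'^2 / sqrt(1 + y'^2)
    = y (1 + y'^2 − y'^2) / sqrt(1 + y'^2)
    = y / sqrt(1 + y'^2) = C.
Squaring gives y^2 = C^2 (1 + y'^2), i.e.
    y'^2 = y^2 / C^2 − 1.
Separating variables,
    dy / sqrt(y^2 − C^2) = dx / C,
and integrating gives arccosh(y / C) = (x − a)/C, so
    y(x) = C cosh((x − a)/C),
the catenary. The constants C and a are fixed by the two endpoint conditions (and, for the hanging-chain problem, the length constraint selects C).
Now fit the given data. The endpoints x = ±4 are symmetric at equal height, so the catenary is even about its minimum: a = 0 and y(x) = C cosh(x/C). The lowest point is y(0) = C cosh(0) = C, and we are told y(0) = 5, so C = 5. Therefore
    y(x) = 5 cosh(x/5),
and at the endpoints
    y(±4) = 5 cosh(4/5).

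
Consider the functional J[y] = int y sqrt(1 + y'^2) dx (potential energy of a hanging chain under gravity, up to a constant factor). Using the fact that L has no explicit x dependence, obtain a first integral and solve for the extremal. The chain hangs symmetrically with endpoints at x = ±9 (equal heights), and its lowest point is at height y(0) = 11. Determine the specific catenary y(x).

The Lagrangian L(y, y') = y sqrt(1 + y'^2) has no explicit x dependence, so the Beltrami identity applies:
    L − y' ∂L/∂y' = C.
Compute ∂L/∂y' = y · y' / sqrt(1 + y'^2). Then
    L − y' ∂L/∂y'
    = y sqrt(1 + y'^2) − y · y'^2 / sqrt(1 + y'^2)
    = y (1 + y'^2 − y'^2) / sqrt(1 + y'^2)
    = y / sqrt(1 + y'^2) = C.
Squaring gives y^2 = C^2 (1 + y'^2), i.e.
    y'^2 = y^2 / C^2 − 1.
Separating variables,
    dy / sqrt(y^2 − C^2) = dx / C,
and integrating gives arccosh(y / C) = (x − a)/C, so
    y(x) = C cosh((x − a)/C),
the catenary. The constants C and a are fixed by the two endpoint conditions (and, for the hanging-chain problem, the length constraint selects C).
Now fit the given data. The endpoints x = ±9 are symmetric at equal height, so the catenary is even about its minimum: a = 0 and y(x) = C cosh(x/C). The lowest point is y(0) = C cosh(0) = C, and we are told y(0) = 11, so C = 11. Therefore
    y(x) = 11 cosh(x/11),
and at the endpoints
    y(±9) = 11 cosh(9/11).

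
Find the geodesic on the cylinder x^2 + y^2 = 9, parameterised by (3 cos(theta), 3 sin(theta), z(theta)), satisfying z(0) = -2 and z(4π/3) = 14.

Parameterise the cylinder of radius R = 3 as
    r(θ) = (3 cos θ, 3 sin θ, z(θ)).
The arc-length element is
    ds = sqrt(9 + (dz/dθ)^2) dθ,
so the Lagrangian is L = sqrt(9 + z'^2).
L depends on z' only, not on z or θ, so ∂L/∂z = 0 and
    ∂L/∂z' = z' / sqrt(9 + z'^2).
The Euler-Lagrange equation gives
    d/dθ( z' / sqrt(9 + z'^2) ) = 0,
so z' is constant. Integrating once:
    z(θ) = a θ + b,
a helix on the cylinder (a straight line when the cylinder is unrolled). The constants a, b are determined by the endpoint conditions.
With endpoint conditions z(0) = -2 and z(4π/3) = 14: from z(0) = b we get b = -2, and a·4π/3 + -2 = 14 gives a = 12/π, so
    z(θ) = (12/π) θ − 2.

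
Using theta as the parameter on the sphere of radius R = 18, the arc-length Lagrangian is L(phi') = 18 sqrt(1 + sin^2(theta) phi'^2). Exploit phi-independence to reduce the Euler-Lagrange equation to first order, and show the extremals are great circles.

On the sphere of radius R = 18 with spherical coordinates (θ, φ), the induced metric is
    ds^2 = 324(dθ^2 + sin^2(θ) dφ^2).
Parameterise by θ; the arc-length functional is
    J[φ] = ∫ 18 sqrt(1 + sin^2(θ) (dφ/dθ)^2) dθ,
so L = 18 sqrt(1 + sin^2(θ) φ'^2). Compute
    ∂L/∂φ = 0  (L has no explicit φ dependence),
    ∂L/∂φ' = 18 sin^2(θ) φ' / sqrt(1 + sin^2(θ) φ'^2).
Since ∂L/∂φ = 0, the Euler-Lagrange equation
    d/dθ(∂L/∂φ') − ∂L/∂φ = 0
reduces to d/dθ(∂L/∂φ') = 0, i.e. the momentum conjugate to φ is conserved:
    18 sin^2(θ) φ' / sqrt(1 + sin^2(θ) φ'^2) = C.
The overall factor of 18 is constant, so dividing through gives Clairaut's relation sin^2(θ) φ' / sqrt(1 + sin^2(θ) φ'^2) = C' (with C' = C/18). Solving for φ' and integrating gives the great-circle family
    cot(θ) = A cos(φ − φ_0),
i.e. the intersection of the sphere with a plane through the origin. The two constants A and φ_0 (equivalently C and one phase) are fixed by the two endpoint conditions.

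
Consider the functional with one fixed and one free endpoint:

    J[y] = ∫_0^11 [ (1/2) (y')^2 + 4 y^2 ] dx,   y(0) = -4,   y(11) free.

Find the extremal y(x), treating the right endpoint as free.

The Lagrangian L = (1/2) (y')^2 + 4 y^2 gives
    ∂L/∂y = 8 y,   ∂L/∂y' = y'.
Euler-Lagrange: y'' − 8 y = 0.
With k = sqrt(8), the general solution is
    y(x) = A cosh(sqrt(8) x) + B sinh(sqrt(8) x).
Fixed left endpoint y(0) = -4 ⇒ A = -4.
The right endpoint x = 11 is free, so the natural (transversality) condition is ∂L/∂y' |_{x=11} = 0, i.e. y'(11) = 0.
Compute y'(x) = A k sinh(k x) + B k cosh(k x), so
    y'(11) = A k sinh(k·11) + B k cosh(k·11) = 0
    ⇒ B = −A tanh(k·11) = 4 tanh(sqrt(8)·11).
Therefore the extremal is
    y(x) = −4 cosh(sqrt(8) x) + 4 tanh(sqrt(8)·11) sinh(sqrt(8) x).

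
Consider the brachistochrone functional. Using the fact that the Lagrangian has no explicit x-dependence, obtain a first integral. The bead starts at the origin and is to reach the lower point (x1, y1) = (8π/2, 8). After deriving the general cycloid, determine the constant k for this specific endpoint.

The Lagrangian L = sqrt((1 + y'^2) / y) has no explicit x dependence, so the Beltrami identity applies:
    L − y' ∂L/∂y' = C.
Compute ∂L/∂y' = y' / sqrt(y (1 + y'^2)).
Substitute:
    sqrt((1 + y'^2)/y) − y'·y' / sqrt(y (1 + y'^2))
    = (1 + y'^2) / sqrt(y (1 + y'^2)) − y'^2 / sqrt(y (1 + y'^2))
    = 1 / sqrt(y (1 + y'^2)) = C.
Squaring and rearranging gives the first integral
    y (1 + y'^2) = 1/C^2 =: k   (constant).
Solving this first-order ODE by the substitution
    y = (k/2)(1 − cos θ)
yields the cycloid parameterisation
    x(θ) = (k/2)(θ − sin θ),   y(θ) = (k/2)(1 − cos θ).
The constant k is fixed by the endpoint condition.
Now fit the given lower endpoint (x1, y1) = (8π/2, 8). At the bottom of the first arch (θ = π), the parametric equations give
    y(π) = (k/2)(1 − cos π) = k,
    x(π) = (k/2)(π − sin π) = kπ/2.
Matching y(π) = 8 gives k = 8, consistent with x(π) = 8π/2. Therefore the specific cycloid is
    x(θ) = (8/2)(θ − sin θ),   y(θ) = (8/2)(1 − cos θ).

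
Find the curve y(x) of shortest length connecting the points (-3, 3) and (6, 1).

Arc-length functional: J[y] = ∫ sqrt(1 + (y')^2) dx.
Lagrangian L = sqrt(1 + (y')^2) has no explicit y dependence, so ∂L/∂y = 0 and the Euler-Lagrange equation gives
    d/dx( y' / sqrt(1 + (y')^2) ) = 0  ⇒  y' / sqrt(1 + (y')^2) = const.
Hence y' is constant, so y(x) is affine.
Fitting the endpoints (-3, 3) and (6, 1):
    slope m = (1 − 3) / (6 − (-3)) = -2/9,
    intercept c = 3 − m·(-3) = 7/3.
Extremal: y(x) = (-2/9) x + 7/3.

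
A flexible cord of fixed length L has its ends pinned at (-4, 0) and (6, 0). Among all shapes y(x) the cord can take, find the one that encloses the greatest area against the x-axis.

Set up the augmented Lagrangian using a multiplier λ for the length constraint:
    F(y, y') = y − λ sqrt(1 + y'^2).
F has no explicit x dependence, so the Beltrami identity yields a first integral
    F − y' ∂F/∂y' = C.
Compute ∂F/∂y' = −λ y' / sqrt(1 + y'^2). Then
    y − λ sqrt(1 + y'^2) + λ y'^2 / sqrt(1 + y'^2) = C
    ⇒  y − λ / sqrt(1 + y'^2) = C.
Solving for y' and integrating gives
    (x − a)^2 + (y − b)^2 = λ^2,
a circular arc of radius λ. The constants a, b are determined by the endpoint conditions y(-4) = y(6) = 0, and λ is fixed implicitly by the length constraint
    ∫_{-4}^{6} sqrt(1 + y'^2) dx = L.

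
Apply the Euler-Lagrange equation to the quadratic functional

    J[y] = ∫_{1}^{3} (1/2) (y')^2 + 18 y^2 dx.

The Lagrangian is L = (1/2) (y')^2 + 18 y^2.
Compute ∂L/∂y = 36y, ∂L/∂y' = y'.
The Euler-Lagrange equation d/dx(∂L/∂y') − ∂L/∂y = 0 reduces to
    y'' − 36 y = 0.
Its general solution is
    y(x) = A e^(6x) + B e^(−6x),
with A, B fixed by the endpoint conditions.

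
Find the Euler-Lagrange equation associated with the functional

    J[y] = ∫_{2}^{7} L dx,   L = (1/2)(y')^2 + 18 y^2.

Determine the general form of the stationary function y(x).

The Lagrangian is L = (1/2)(y')^2 + 18 y^2.
∂L/∂y = 36y.
∂L/∂y' = y'.
The Euler-Lagrange equation d/dx(∂L/∂y') − ∂L/∂y = 0 becomes:
    y'' - 36 y = 0
General solution: y(x) = A e^(6x) + B e^(-6x), where A and B are arbitrary constants fixed by the endpoint conditions.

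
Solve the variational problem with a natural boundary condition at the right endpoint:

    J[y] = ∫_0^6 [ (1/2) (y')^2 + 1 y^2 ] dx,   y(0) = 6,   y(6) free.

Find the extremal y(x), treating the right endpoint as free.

The Lagrangian L = (1/2) (y')^2 + 1 y^2 gives
    ∂L/∂y = 2 y,   ∂L/∂y' = y'.
Euler-Lagrange: y'' − 2 y = 0.
With k = sqrt(2), the general solution is
    y(x) = A cosh(sqrt(2) x) + B sinh(sqrt(2) x).
Fixed left endpoint y(0) = 6 ⇒ A = 6.
The right endpoint x = 6 is free, so the natural (transversality) condition is ∂L/∂y' |_{x=6} = 0, i.e. y'(6) = 0.
Compute y'(x) = A k sinh(k x) + B k cosh(k x), so
    y'(6) = A k sinh(k·6) + B k cosh(k·6) = 0
    ⇒ B = −A tanh(k·6) = − 6 tanh(sqrt(2)·6).
Therefore the extremal is
    y(x) = 6 cosh(sqrt(2) x) − 6 tanh(sqrt(2)·6) sinh(sqrt(2) x).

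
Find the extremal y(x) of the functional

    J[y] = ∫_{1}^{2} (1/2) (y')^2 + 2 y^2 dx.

The Lagrangian is L = (1/2) (y')^2 + 2 y^2.
Compute ∂L/∂y = 4y, ∂L/∂y' = y'.
The Euler-Lagrange equation d/dx(∂L/∂y') − ∂L/∂y = 0 reduces to
    y'' − 4 y = 0.
Its general solution is
    y(x) = A e^(2x) + B e^(−2x),
with A, B fixed by the endpoint conditions.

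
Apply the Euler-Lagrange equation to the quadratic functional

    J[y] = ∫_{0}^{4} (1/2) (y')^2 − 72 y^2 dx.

The Lagrangian is L = (1/2) (y')^2 − 72 y^2.
Compute ∂L/∂y = -144y, ∂L/∂y' = y'.
The Euler-Lagrange equation d/dx(∂L/∂y') − ∂L/∂y = 0 reduces to
    y'' + 144 y = 0.
Its general solution is
    y(x) = A sin(12x) + B cos(12x),
with A, B fixed by the endpoint conditions.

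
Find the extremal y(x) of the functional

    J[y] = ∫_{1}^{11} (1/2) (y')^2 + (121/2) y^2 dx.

The Lagrangian is L = (1/2) (y')^2 + (121/2) y^2.
Compute ∂L/∂y = 121y, ∂L/∂y' = y'.
The Euler-Lagrange equation d/dx(∂L/∂y') − ∂L/∂y = 0 reduces to
    y'' − 121 y = 0.
Its general solution is
    y(x) = A e^(11x) + B e^(−11x),
with A, B fixed by the endpoint conditions.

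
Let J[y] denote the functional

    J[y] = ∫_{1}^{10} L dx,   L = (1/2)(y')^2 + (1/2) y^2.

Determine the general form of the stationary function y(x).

The Lagrangian is L = (1/2)(y')^2 + (1/2) y^2.
∂L/∂y = y.
∂L/∂y' = y'.
The Euler-Lagrange equation d/dx(∂L/∂y') − ∂L/∂y = 0 becomes:
    y'' - y = 0
General solution: y(x) = A e^x + B e^(-x), where A and B are arbitrary constants fixed by the endpoint conditions.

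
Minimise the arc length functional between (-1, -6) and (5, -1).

Arc-length functional: J[y] = ∫ sqrt(1 + (y')^2) dx.
Lagrangian L = sqrt(1 + (y')^2) has no explicit y dependence, so ∂L/∂y = 0 and the Euler-Lagrange equation gives
    d/dx( y' / sqrt(1 + (y')^2) ) = 0  ⇒  y' / sqrt(1 + (y')^2) = const.
Hence y' is constant, so y(x) is affine.
Fitting the endpoints (-1, -6) and (5, -1):
    slope m = ((-1) − (-6)) / (5 − (-1)) = 5/6,
    intercept c = (-6) − m·(-1) = -31/6.
Extremal: y(x) = (5/6) x - 31/6.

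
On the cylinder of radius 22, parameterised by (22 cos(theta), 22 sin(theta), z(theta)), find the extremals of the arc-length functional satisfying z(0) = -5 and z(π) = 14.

Parameterise the cylinder of radius R = 22 as
    r(θ) = (22 cos θ, 22 sin θ, z(θ)).
The arc-length element is
    ds = sqrt(484 + (dz/dθ)^2) dθ,
so the Lagrangian is L = sqrt(484 + z'^2).
L depends on z' only, not on z or θ, so ∂L/∂z = 0 and
    ∂L/∂z' = z' / sqrt(484 + z'^2).
The Euler-Lagrange equation gives
    d/dθ( z' / sqrt(484 + z'^2) ) = 0,
so z' is constant. Integrating once:
    z(θ) = a θ + b,
a helix on the cylinder (a straight line when the cylinder is unrolled). The constants a, b are determined by the endpoint conditions.
With endpoint conditions z(0) = -5 and z(π) = 14: from z(0) = b we get b = -5, and a·π + -5 = 14 gives a = 19/π, so
    z(θ) = (19/π) θ − 5.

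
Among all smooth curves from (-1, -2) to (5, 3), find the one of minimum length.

Arc-length functional: J[y] = ∫ sqrt(1 + (y')^2) dx.
Lagrangian L = sqrt(1 + (y')^2) has no explicit y dependence, so ∂L/∂y = 0 and the Euler-Lagrange equation gives
    d/dx( y' / sqrt(1 + (y')^2) ) = 0  ⇒  y' / sqrt(1 + (y')^2) = const.
Hence y' is constant, so y(x) is affine.
Fitting the endpoints (-1, -2) and (5, 3):
    slope m = (3 − (-2)) / (5 − (-1)) = 5/6,
    intercept c = (-2) − m·(-1) = -7/6.
Extremal: y(x) = (5/6) x - 7/6.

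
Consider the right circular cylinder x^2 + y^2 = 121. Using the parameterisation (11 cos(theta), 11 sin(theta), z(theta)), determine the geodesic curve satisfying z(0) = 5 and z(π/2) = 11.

Parameterise the cylinder of radius R = 11 as
    r(θ) = (11 cos θ, 11 sin θ, z(θ)).
The arc-length element is
    ds = sqrt(121 + (dz/dθ)^2) dθ,
so the Lagrangian is L = sqrt(121 + z'^2).
L depends on z' only, not on z or θ, so ∂L/∂z = 0 and
    ∂L/∂z' = z' / sqrt(121 + z'^2).
The Euler-Lagrange equation gives
    d/dθ( z' / sqrt(121 + z'^2) ) = 0,
so z' is constant. Integrating once:
    z(θ) = a θ + b,
a helix on the cylinder (a straight line when the cylinder is unrolled). The constants a, b are determined by the endpoint conditions.
With endpoint conditions z(0) = 5 and z(π/2) = 11: from z(0) = b we get b = 5, and a·π/2 + 5 = 11 gives a = 12/π, so
    z(θ) = (12/π) θ + 5.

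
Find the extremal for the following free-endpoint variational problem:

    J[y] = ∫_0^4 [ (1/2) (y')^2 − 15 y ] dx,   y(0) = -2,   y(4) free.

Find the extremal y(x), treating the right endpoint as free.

The Lagrangian L = (1/2) (y')^2 − 15 y gives
    ∂L/∂y = −15,   ∂L/∂y' = y'.
Euler-Lagrange: d/dx(y') − (−15) = 0, i.e. y'' + 15 = 0, so
    y(x) = −(15/2) x^2 + C1 x + C2.
Fixed left endpoint y(0) = -2 ⇒ C2 = -2.
The right endpoint x = 4 is free, so the natural (transversality) condition is ∂L/∂y' |_{x=4} = 0, i.e. y'(4) = 0.
Compute y'(x) = −15 x + C1, so y'(4) = −60 + C1 = 0 ⇒ C1 = 60.
Therefore the extremal is
    y(x) = −(15/2) x^2 + 60 x − 2.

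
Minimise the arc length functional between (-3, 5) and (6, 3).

Arc-length functional: J[y] = ∫ sqrt(1 + (y')^2) dx.
Lagrangian L = sqrt(1 + (y')^2) has no explicit y dependence, so ∂L/∂y = 0 and the Euler-Lagrange equation gives
    d/dx( y' / sqrt(1 + (y')^2) ) = 0  ⇒  y' / sqrt(1 + (y')^2) = const.
Hence y' is constant, so y(x) is affine.
Fitting the endpoints (-3, 5) and (6, 3):
    slope m = (3 − 5) / (6 − (-3)) = -2/9,
    intercept c = 5 − m·(-3) = 13/3.
Extremal: y(x) = (-2/9) x + 13/3.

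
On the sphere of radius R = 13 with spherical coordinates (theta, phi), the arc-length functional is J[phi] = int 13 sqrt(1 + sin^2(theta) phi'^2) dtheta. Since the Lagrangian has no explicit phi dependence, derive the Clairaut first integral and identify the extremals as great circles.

On the sphere of radius R = 13 with spherical coordinates (θ, φ), the induced metric is
    ds^2 = 169(dθ^2 + sin^2(θ) dφ^2).
Parameterise by θ; the arc-length functional is
    J[φ] = ∫ 13 sqrt(1 + sin^2(θ) (dφ/dθ)^2) dθ,
so L = 13 sqrt(1 + sin^2(θ) φ'^2). Compute
    ∂L/∂φ = 0  (L has no explicit φ dependence),
    ∂L/∂φ' = 13 sin^2(θ) φ' / sqrt(1 + sin^2(θ) φ'^2).
Since ∂L/∂φ = 0, the Euler-Lagrange equation
    d/dθ(∂L/∂φ') − ∂L/∂φ = 0
reduces to d/dθ(∂L/∂φ') = 0, i.e. the momentum conjugate to φ is conserved:
    13 sin^2(θ) φ' / sqrt(1 + sin^2(θ) φ'^2) = C.
The overall factor of 13 is constant, so dividing through gives Clairaut's relation sin^2(θ) φ' / sqrt(1 + sin^2(θ) φ'^2) = C' (with C' = C/13). Solving for φ' and integrating gives the great-circle family
    cot(θ) = A cos(φ − φ_0),
i.e. the intersection of the sphere with a plane through the origin. The two constants A and φ_0 (equivalently C and one phase) are fixed by the two endpoint conditions.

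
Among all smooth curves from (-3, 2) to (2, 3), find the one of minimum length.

Arc-length functional: J[y] = ∫ sqrt(1 + (y')^2) dx.
Lagrangian L = sqrt(1 + (y')^2) has no explicit y dependence, so ∂L/∂y = 0 and the Euler-Lagrange equation gives
    d/dx( y' / sqrt(1 + (y')^2) ) = 0  ⇒  y' / sqrt(1 + (y')^2) = const.
Hence y' is constant, so y(x) is affine.
Fitting the endpoints (-3, 2) and (2, 3):
    slope m = (3 − 2) / (2 − (-3)) = 1/5,
    intercept c = 2 − m·(-3) = 13/5.
Extremal: y(x) = (1/5) x + 13/5.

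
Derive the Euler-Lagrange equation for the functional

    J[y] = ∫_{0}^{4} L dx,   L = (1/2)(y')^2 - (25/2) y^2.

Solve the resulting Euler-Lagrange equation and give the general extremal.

The Lagrangian is L = (1/2)(y')^2 - (25/2) y^2.
∂L/∂y = -25y.
∂L/∂y' = y'.
The Euler-Lagrange equation d/dx(∂L/∂y') − ∂L/∂y = 0 becomes:
    y'' + 25 y = 0
General solution: y(x) = A sin(5x) + B cos(5x), where A and B are arbitrary constants fixed by the endpoint conditions.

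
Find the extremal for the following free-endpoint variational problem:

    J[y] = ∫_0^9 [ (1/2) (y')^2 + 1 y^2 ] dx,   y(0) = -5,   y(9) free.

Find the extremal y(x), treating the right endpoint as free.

The Lagrangian L = (1/2) (y')^2 + 1 y^2 gives
    ∂L/∂y = 2 y,   ∂L/∂y' = y'.
Euler-Lagrange: y'' − 2 y = 0.
With k = sqrt(2), the general solution is
    y(x) = A cosh(sqrt(2) x) + B sinh(sqrt(2) x).
Fixed left endpoint y(0) = -5 ⇒ A = -5.
The right endpoint x = 9 is free, so the natural (transversality) condition is ∂L/∂y' |_{x=9} = 0, i.e. y'(9) = 0.
Compute y'(x) = A k sinh(k x) + B k cosh(k x), so
    y'(9) = A k sinh(k·9) + B k cosh(k·9) = 0
    ⇒ B = −A tanh(k·9) = 5 tanh(sqrt(2)·9).
Therefore the extremal is
    y(x) = −5 cosh(sqrt(2) x) + 5 tanh(sqrt(2)·9) sinh(sqrt(2) x).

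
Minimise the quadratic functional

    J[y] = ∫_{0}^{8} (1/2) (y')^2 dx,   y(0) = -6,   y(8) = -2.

The Lagrangian is L = (1/2) (y')^2.
Compute ∂L/∂y = 0, ∂L/∂y' = y'.
The Euler-Lagrange equation d/dx(∂L/∂y') − ∂L/∂y = 0 reduces to
    y'' = 0.
Its general solution is
    y(x) = A x + B,
with A, B fixed by the endpoint conditions.
Applying the endpoint conditions y(0) = -6 and y(8) = -2: solve A·0 + B = -6 and A·8 + B = -2. Subtracting gives A(8 − 0) = -2 − -6, so A = 1/2, and B = -6 − A·0 = -6. Therefore
    y(x) = (1/2) x - 6.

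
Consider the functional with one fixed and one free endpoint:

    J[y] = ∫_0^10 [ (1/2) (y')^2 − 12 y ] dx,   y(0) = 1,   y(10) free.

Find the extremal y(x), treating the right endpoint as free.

The Lagrangian L = (1/2) (y')^2 − 12 y gives
    ∂L/∂y = −12,   ∂L/∂y' = y'.
Euler-Lagrange: d/dx(y') − (−12) = 0, i.e. y'' + 12 = 0, so
    y(x) = −(12/2) x^2 + C1 x + C2.
Fixed left endpoint y(0) = 1 ⇒ C2 = 1.
The right endpoint x = 10 is free, so the natural (transversality) condition is ∂L/∂y' |_{x=10} = 0, i.e. y'(10) = 0.
Compute y'(x) = −12 x + C1, so y'(10) = −120 + C1 = 0 ⇒ C1 = 120.
Therefore the extremal is
    y(x) = −6 x^2 + 120 x + 1.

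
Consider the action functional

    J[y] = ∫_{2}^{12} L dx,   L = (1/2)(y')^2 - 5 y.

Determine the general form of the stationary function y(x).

The Lagrangian is L = (1/2)(y')^2 - 5 y.
∂L/∂y = -5.
∂L/∂y' = y'.
The Euler-Lagrange equation d/dx(∂L/∂y') − ∂L/∂y = 0 becomes:
    y'' + 5 = 0
General solution: y(x) = -(5/2) x^2 + A x + B, where A and B are arbitrary constants fixed by the endpoint conditions.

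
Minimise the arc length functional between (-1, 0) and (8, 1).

Arc-length functional: J[y] = ∫ sqrt(1 + (y')^2) dx.
Lagrangian L = sqrt(1 + (y')^2) has no explicit y dependence, so ∂L/∂y = 0 and the Euler-Lagrange equation gives
    d/dx( y' / sqrt(1 + (y')^2) ) = 0  ⇒  y' / sqrt(1 + (y')^2) = const.
Hence y' is constant, so y(x) is affine.
Fitting the endpoints (-1, 0) and (8, 1):
    slope m = (1 − 0) / (8 − (-1)) = 1/9,
    intercept c = 0 − m·(-1) = 1/9.
Extremal: y(x) = (1/9) x + 1/9.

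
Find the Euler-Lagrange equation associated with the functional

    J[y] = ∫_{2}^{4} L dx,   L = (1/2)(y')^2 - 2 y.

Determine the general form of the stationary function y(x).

The Lagrangian is L = (1/2)(y')^2 - 2 y.
∂L/∂y = -2.
∂L/∂y' = y'.
The Euler-Lagrange equation d/dx(∂L/∂y') − ∂L/∂y = 0 becomes:
    y'' + 2 = 0
General solution: y(x) = -x^2 + A x + B, where A and B are arbitrary constants fixed by the endpoint conditions.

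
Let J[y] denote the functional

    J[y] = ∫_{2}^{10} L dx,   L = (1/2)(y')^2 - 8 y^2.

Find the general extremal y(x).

The Lagrangian is L = (1/2)(y')^2 - 8 y^2.
∂L/∂y = -16y.
∂L/∂y' = y'.
The Euler-Lagrange equation d/dx(∂L/∂y') − ∂L/∂y = 0 becomes:
    y'' + 16 y = 0
General solution: y(x) = A sin(4x) + B cos(4x), where A and B are arbitrary constants fixed by the endpoint conditions.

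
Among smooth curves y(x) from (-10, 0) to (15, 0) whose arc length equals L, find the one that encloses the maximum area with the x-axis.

Set up the augmented Lagrangian using a multiplier λ for the length constraint:
    F(y, y') = y − λ sqrt(1 + y'^2).
F has no explicit x dependence, so the Beltrami identity yields a first integral
    F − y' ∂F/∂y' = C.
Compute ∂F/∂y' = −λ y' / sqrt(1 + y'^2). Then
    y − λ sqrt(1 + y'^2) + λ y'^2 / sqrt(1 + y'^2) = C
    ⇒  y − λ / sqrt(1 + y'^2) = C.
Solving for y' and integrating gives
    (x − a)^2 + (y − b)^2 = λ^2,
a circular arc of radius λ. The constants a, b are determined by the endpoint conditions y(-10) = y(15) = 0, and λ is fixed implicitly by the length constraint
    ∫_{-10}^{15} sqrt(1 + y'^2) dx = L.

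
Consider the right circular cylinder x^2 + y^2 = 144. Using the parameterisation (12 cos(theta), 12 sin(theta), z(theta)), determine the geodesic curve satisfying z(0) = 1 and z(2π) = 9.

Parameterise the cylinder of radius R = 12 as
    r(θ) = (12 cos θ, 12 sin θ, z(θ)).
The arc-length element is
    ds = sqrt(144 + (dz/dθ)^2) dθ,
so the Lagrangian is L = sqrt(144 + z'^2).
L depends on z' only, not on z or θ, so ∂L/∂z = 0 and
    ∂L/∂z' = z' / sqrt(144 + z'^2).
The Euler-Lagrange equation gives
    d/dθ( z' / sqrt(144 + z'^2) ) = 0,
so z' is constant. Integrating once:
    z(θ) = a θ + b,
a helix on the cylinder (a straight line when the cylinder is unrolled). The constants a, b are determined by the endpoint conditions.
With endpoint conditions z(0) = 1 and z(2π) = 9: from z(0) = b we get b = 1, and a·2π + 1 = 9 gives a = 4/π, so
    z(θ) = (4/π) θ + 1.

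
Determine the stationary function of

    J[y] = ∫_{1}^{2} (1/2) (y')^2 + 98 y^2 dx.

The Lagrangian is L = (1/2) (y')^2 + 98 y^2.
Compute ∂L/∂y = 196y, ∂L/∂y' = y'.
The Euler-Lagrange equation d/dx(∂L/∂y') − ∂L/∂y = 0 reduces to
    y'' − 196 y = 0.
Its general solution is
    y(x) = A e^(14x) + B e^(−14x),
with A, B fixed by the endpoint conditions.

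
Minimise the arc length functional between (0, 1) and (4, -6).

Arc-length functional: J[y] = ∫ sqrt(1 + (y')^2) dx.
Lagrangian L = sqrt(1 + (y')^2) has no explicit y dependence, so ∂L/∂y = 0 and the Euler-Lagrange equation gives
    d/dx( y' / sqrt(1 + (y')^2) ) = 0  ⇒  y' / sqrt(1 + (y')^2) = const.
Hence y' is constant, so y(x) is affine.
Fitting the endpoints (0, 1) and (4, -6):
    slope m = ((-6) − 1) / (4 − 0) = -7/4,
    intercept c = 1 − m·0 = 1.
Extremal: y(x) = (-7/4) x + 1.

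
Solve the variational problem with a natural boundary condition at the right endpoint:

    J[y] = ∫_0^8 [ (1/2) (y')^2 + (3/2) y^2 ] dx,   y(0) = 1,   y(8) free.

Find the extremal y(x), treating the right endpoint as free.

The Lagrangian L = (1/2) (y')^2 + (3/2) y^2 gives
    ∂L/∂y = 3 y,   ∂L/∂y' = y'.
Euler-Lagrange: y'' − 3 y = 0.
With k = sqrt(3), the general solution is
    y(x) = A cosh(sqrt(3) x) + B sinh(sqrt(3) x).
Fixed left endpoint y(0) = 1 ⇒ A = 1.
The right endpoint x = 8 is free, so the natural (transversality) condition is ∂L/∂y' |_{x=8} = 0, i.e. y'(8) = 0.
Compute y'(x) = A k sinh(k x) + B k cosh(k x), so
    y'(8) = A k sinh(k·8) + B k cosh(k·8) = 0
    ⇒ B = −A tanh(k·8) = − tanh(sqrt(3)·8).
Therefore the extremal is
    y(x) = cosh(sqrt(3) x) − tanh(sqrt(3)·8) sinh(sqrt(3) x).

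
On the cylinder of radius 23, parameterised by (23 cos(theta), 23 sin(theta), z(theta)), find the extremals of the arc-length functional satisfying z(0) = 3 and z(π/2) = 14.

Parameterise the cylinder of radius R = 23 as
    r(θ) = (23 cos θ, 23 sin θ, z(θ)).
The arc-length element is
    ds = sqrt(529 + (dz/dθ)^2) dθ,
so the Lagrangian is L = sqrt(529 + z'^2).
L depends on z' only, not on z or θ, so ∂L/∂z = 0 and
    ∂L/∂z' = z' / sqrt(529 + z'^2).
The Euler-Lagrange equation gives
    d/dθ( z' / sqrt(529 + z'^2) ) = 0,
so z' is constant. Integrating once:
    z(θ) = a θ + b,
a helix on the cylinder (a straight line when the cylinder is unrolled). The constants a, b are determined by the endpoint conditions.
With endpoint conditions z(0) = 3 and z(π/2) = 14: from z(0) = b we get b = 3, and a·π/2 + 3 = 14 gives a = 22/π, so
    z(θ) = (22/π) θ + 3.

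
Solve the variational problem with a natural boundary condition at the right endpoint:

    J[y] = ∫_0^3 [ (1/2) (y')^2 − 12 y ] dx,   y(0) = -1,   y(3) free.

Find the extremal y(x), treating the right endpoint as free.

The Lagrangian L = (1/2) (y')^2 − 12 y gives
    ∂L/∂y = −12,   ∂L/∂y' = y'.
Euler-Lagrange: d/dx(y') − (−12) = 0, i.e. y'' + 12 = 0, so
    y(x) = −(12/2) x^2 + C1 x + C2.
Fixed left endpoint y(0) = -1 ⇒ C2 = -1.
The right endpoint x = 3 is free, so the natural (transversality) condition is ∂L/∂y' |_{x=3} = 0, i.e. y'(3) = 0.
Compute y'(x) = −12 x + C1, so y'(3) = −36 + C1 = 0 ⇒ C1 = 36.
Therefore the extremal is
    y(x) = −6 x^2 + 36 x − 1.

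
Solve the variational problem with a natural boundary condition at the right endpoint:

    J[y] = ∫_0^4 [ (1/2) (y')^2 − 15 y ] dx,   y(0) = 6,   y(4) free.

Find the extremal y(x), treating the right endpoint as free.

The Lagrangian L = (1/2) (y')^2 − 15 y gives
    ∂L/∂y = −15,   ∂L/∂y' = y'.
Euler-Lagrange: d/dx(y') − (−15) = 0, i.e. y'' + 15 = 0, so
    y(x) = −(15/2) x^2 + C1 x + C2.
Fixed left endpoint y(0) = 6 ⇒ C2 = 6.
The right endpoint x = 4 is free, so the natural (transversality) condition is ∂L/∂y' |_{x=4} = 0, i.e. y'(4) = 0.
Compute y'(x) = −15 x + C1, so y'(4) = −60 + C1 = 0 ⇒ C1 = 60.
Therefore the extremal is
    y(x) = −(15/2) x^2 + 60 x + 6.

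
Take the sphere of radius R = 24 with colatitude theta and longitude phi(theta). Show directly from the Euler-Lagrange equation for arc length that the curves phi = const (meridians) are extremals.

On the sphere of radius R = 24 with spherical coordinates (θ, φ), the induced metric is
    ds^2 = 576(dθ^2 + sin^2(θ) dφ^2).
Using θ as the parameter, the arc-length functional becomes
    J[φ] = ∫ 24 sqrt(1 + sin^2(θ) (dφ/dθ)^2) dθ.
So L = 24 sqrt(1 + sin^2(θ) φ'^2). Compute
    ∂L/∂φ = 0  (L has no explicit φ dependence),
    ∂L/∂φ' = 24 sin^2(θ) φ' / sqrt(1 + sin^2(θ) φ'^2).
For the candidate φ(θ) = c (constant), φ' = 0, so ∂L/∂φ' evaluated along the candidate vanishes, and ∂L/∂φ is identically zero. Hence
    d/dθ(∂L/∂φ') − ∂L/∂φ = 0
is satisfied. Therefore meridians φ = const are extremals of arc length — they are geodesics on the sphere.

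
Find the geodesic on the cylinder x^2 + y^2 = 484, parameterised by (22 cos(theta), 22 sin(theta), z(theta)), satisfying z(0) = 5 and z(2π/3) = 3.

Parameterise the cylinder of radius R = 22 as
    r(θ) = (22 cos θ, 22 sin θ, z(θ)).
The arc-length element is
    ds = sqrt(484 + (dz/dθ)^2) dθ,
so the Lagrangian is L = sqrt(484 + z'^2).
L depends on z' only, not on z or θ, so ∂L/∂z = 0 and
    ∂L/∂z' = z' / sqrt(484 + z'^2).
The Euler-Lagrange equation gives
    d/dθ( z' / sqrt(484 + z'^2) ) = 0,
so z' is constant. Integrating once:
    z(θ) = a θ + b,
a helix on the cylinder (a straight line when the cylinder is unrolled). The constants a, b are determined by the endpoint conditions.
With endpoint conditions z(0) = 5 and z(2π/3) = 3: from z(0) = b we get b = 5, and a·2π/3 + 5 = 3 gives a = -3/π, so
    z(θ) = (-3/π) θ + 5.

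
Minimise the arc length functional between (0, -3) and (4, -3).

Arc-length functional: J[y] = ∫ sqrt(1 + (y')^2) dx.
Lagrangian L = sqrt(1 + (y')^2) has no explicit y dependence, so ∂L/∂y = 0 and the Euler-Lagrange equation gives
    d/dx( y' / sqrt(1 + (y')^2) ) = 0  ⇒  y' / sqrt(1 + (y')^2) = const.
Hence y' is constant, so y(x) is affine.
Fitting the endpoints (0, -3) and (4, -3):
    slope m = ((-3) − (-3)) / (4 − 0) = 0,
    intercept c = (-3) − m·0 = -3.
Extremal: y(x) = -3.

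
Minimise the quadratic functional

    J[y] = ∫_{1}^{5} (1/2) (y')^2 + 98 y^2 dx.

The Lagrangian is L = (1/2) (y')^2 + 98 y^2.
Compute ∂L/∂y = 196y, ∂L/∂y' = y'.
The Euler-Lagrange equation d/dx(∂L/∂y') − ∂L/∂y = 0 reduces to
    y'' − 196 y = 0.
Its general solution is
    y(x) = A e^(14x) + B e^(−14x),
with A, B fixed by the endpoint conditions.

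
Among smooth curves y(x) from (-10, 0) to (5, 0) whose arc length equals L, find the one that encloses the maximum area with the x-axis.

Set up the augmented Lagrangian using a multiplier λ for the length constraint:
    F(y, y') = y − λ sqrt(1 + y'^2).
F has no explicit x dependence, so the Beltrami identity yields a first integral
    F − y' ∂F/∂y' = C.
Compute ∂F/∂y' = −λ y' / sqrt(1 + y'^2). Then
    y − λ sqrt(1 + y'^2) + λ y'^2 / sqrt(1 + y'^2) = C
    ⇒  y − λ / sqrt(1 + y'^2) = C.
Solving for y' and integrating gives
    (x − a)^2 + (y − b)^2 = λ^2,
a circular arc of radius λ. The constants a, b are determined by the endpoint conditions y(-10) = y(5) = 0, and λ is fixed implicitly by the length constraint
    ∫_{-10}^{5} sqrt(1 + y'^2) dx = L.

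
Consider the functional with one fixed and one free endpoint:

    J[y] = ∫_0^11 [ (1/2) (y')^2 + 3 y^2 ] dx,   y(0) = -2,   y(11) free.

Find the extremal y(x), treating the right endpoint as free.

The Lagrangian L = (1/2) (y')^2 + 3 y^2 gives
    ∂L/∂y = 6 y,   ∂L/∂y' = y'.
Euler-Lagrange: y'' − 6 y = 0.
With k = sqrt(6), the general solution is
    y(x) = A cosh(sqrt(6) x) + B sinh(sqrt(6) x).
Fixed left endpoint y(0) = -2 ⇒ A = -2.
The right endpoint x = 11 is free, so the natural (transversality) condition is ∂L/∂y' |_{x=11} = 0, i.e. y'(11) = 0.
Compute y'(x) = A k sinh(k x) + B k cosh(k x), so
    y'(11) = A k sinh(k·11) + B k cosh(k·11) = 0
    ⇒ B = −A tanh(k·11) = 2 tanh(sqrt(6)·11).
Therefore the extremal is
    y(x) = −2 cosh(sqrt(6) x) + 2 tanh(sqrt(6)·11) sinh(sqrt(6) x).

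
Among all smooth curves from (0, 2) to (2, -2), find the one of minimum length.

Arc-length functional: J[y] = ∫ sqrt(1 + (y')^2) dx.
Lagrangian L = sqrt(1 + (y')^2) has no explicit y dependence, so ∂L/∂y = 0 and the Euler-Lagrange equation gives
    d/dx( y' / sqrt(1 + (y')^2) ) = 0  ⇒  y' / sqrt(1 + (y')^2) = const.
Hence y' is constant, so y(x) is affine.
Fitting the endpoints (0, 2) and (2, -2):
    slope m = ((-2) − 2) / (2 − 0) = -2,
    intercept c = 2 − m·0 = 2.
Extremal: y(x) = -2 x + 2.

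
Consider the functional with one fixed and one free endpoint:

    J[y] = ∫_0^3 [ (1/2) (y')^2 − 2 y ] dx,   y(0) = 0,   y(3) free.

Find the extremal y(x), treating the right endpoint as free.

The Lagrangian L = (1/2) (y')^2 − 2 y gives
    ∂L/∂y = −2,   ∂L/∂y' = y'.
Euler-Lagrange: d/dx(y') − (−2) = 0, i.e. y'' + 2 = 0, so
    y(x) = −(2/2) x^2 + C1 x + C2.
Fixed left endpoint y(0) = 0 ⇒ C2 = 0.
The right endpoint x = 3 is free, so the natural (transversality) condition is ∂L/∂y' |_{x=3} = 0, i.e. y'(3) = 0.
Compute y'(x) = −2 x + C1, so y'(3) = −6 + C1 = 0 ⇒ C1 = 6.
Therefore the extremal is
    y(x) = −x^2 + 6 x.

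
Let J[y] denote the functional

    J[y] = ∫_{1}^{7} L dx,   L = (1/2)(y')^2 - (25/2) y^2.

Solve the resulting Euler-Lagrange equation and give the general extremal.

The Lagrangian is L = (1/2)(y')^2 - (25/2) y^2.
∂L/∂y = -25y.
∂L/∂y' = y'.
The Euler-Lagrange equation d/dx(∂L/∂y') − ∂L/∂y = 0 becomes:
    y'' + 25 y = 0
General solution: y(x) = A sin(5x) + B cos(5x), where A and B are arbitrary constants fixed by the endpoint conditions.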